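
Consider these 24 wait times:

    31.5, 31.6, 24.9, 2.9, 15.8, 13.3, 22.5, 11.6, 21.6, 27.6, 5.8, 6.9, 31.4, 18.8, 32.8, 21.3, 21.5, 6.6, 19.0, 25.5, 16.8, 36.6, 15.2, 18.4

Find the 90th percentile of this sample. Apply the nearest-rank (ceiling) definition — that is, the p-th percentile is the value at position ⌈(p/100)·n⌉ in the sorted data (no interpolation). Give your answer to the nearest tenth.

Sorted: 2.9, 5.8, 6.6, 6.9, 11.6, 13.3, 15.2, 15.8, 16.8, 18.4, 18.8, 19.0, 21.3, 21.5, 21.6, 22.5, 24.9, 25.5, 27.6, 31.4, 31.5, 31.6, 32.8, 36.6.
n = 24.
Position = ⌈90/100 · 24⌉ = ⌈21.6⌉ = 22.
The value at rank 22 is 31.6.

31.6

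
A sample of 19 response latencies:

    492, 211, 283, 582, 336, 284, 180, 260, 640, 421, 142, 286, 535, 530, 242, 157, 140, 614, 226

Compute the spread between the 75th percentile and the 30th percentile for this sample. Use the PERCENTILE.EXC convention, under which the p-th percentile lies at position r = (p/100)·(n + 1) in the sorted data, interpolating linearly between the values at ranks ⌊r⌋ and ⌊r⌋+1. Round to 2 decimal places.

304.00

Sorted: 140, 142, 157, 180, 211, 226, 242, 260, 283, 284, 286, 336, 421, 492, 530, 535, 582, 614, 640.
n = 19.
P30: r = 6 (integer) → 226.
P75: r = 15 (integer) → 530.
Difference: 530 − 226 = 304.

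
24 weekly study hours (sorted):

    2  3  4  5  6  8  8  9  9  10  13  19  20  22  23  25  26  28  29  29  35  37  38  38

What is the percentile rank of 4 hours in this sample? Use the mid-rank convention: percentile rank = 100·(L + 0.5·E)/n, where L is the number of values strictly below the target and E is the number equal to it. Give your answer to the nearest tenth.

10.4

Count below 4: L = 2; count equal: E = 1; n = 24.
Percentile rank = 100·(2 + 0.5·1)/24 = 100·2.5/24 = 10.42.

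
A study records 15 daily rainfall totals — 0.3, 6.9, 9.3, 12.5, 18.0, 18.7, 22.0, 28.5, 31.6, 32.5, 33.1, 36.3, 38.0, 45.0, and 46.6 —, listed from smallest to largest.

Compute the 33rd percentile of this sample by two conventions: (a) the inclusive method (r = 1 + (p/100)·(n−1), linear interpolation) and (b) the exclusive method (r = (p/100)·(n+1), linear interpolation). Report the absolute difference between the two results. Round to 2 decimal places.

n = 15.
(a) r = 5.62; between ranks 5 (18.0) and 6 (18.7): 18.434.
(b) r = 5.28; between ranks 5 (18.0) and 6 (18.7): 18.196.
|18.434 − 18.196| = 0.238.

0.24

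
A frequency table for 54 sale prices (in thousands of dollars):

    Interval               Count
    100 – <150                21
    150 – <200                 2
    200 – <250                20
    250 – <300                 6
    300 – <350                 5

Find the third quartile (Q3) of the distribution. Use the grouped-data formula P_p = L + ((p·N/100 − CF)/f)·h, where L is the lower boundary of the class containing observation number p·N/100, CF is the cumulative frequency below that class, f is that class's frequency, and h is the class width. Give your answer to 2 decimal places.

243.75

N = 54; target position k = 75/100 · 54 = 40.5.
Cumulative frequencies: 21, 23, 43, 49, 54.
Observation 40.5 falls in the class 200 – <250.
L = 200, CF = 23, f = 20, h = 50.
P75 = 200 + ((40.5 − 23)/20)·50 = 200 + 43.75 = 243.75.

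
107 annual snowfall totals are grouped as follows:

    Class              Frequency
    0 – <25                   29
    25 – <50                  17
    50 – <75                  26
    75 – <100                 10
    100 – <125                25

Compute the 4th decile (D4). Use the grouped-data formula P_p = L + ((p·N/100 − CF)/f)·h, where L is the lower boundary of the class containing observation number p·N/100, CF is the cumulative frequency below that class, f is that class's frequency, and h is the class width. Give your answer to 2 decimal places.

45.29

N = 107; target position k = 40/100 · 107 = 42.8.
Cumulative frequencies: 29, 46, 72, 82, 107.
Observation 42.8 falls in the class 25 – <50.
L = 25, CF = 29, f = 17, h = 25.
P40 = 25 + ((42.8 − 29)/17)·25 = 25 + 20.2941 = 45.2941.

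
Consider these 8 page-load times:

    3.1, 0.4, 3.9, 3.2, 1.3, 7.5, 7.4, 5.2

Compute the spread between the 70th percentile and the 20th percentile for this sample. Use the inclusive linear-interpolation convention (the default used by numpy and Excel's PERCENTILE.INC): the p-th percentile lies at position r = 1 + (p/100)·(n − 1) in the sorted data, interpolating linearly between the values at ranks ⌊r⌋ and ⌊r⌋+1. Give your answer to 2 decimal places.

Sorted: 0.4, 1.3, 3.1, 3.2, 3.9, 5.2, 7.4, 7.5.
n = 8.
P20: r = 2.4; ranks 2–3 are 1.3, 3.1; interpolating gives 2.02.
P70: r = 5.9; ranks 5–6 are 3.9, 5.2; interpolating gives 5.07.
Difference: 5.07 − 2.02 = 3.05.

3.05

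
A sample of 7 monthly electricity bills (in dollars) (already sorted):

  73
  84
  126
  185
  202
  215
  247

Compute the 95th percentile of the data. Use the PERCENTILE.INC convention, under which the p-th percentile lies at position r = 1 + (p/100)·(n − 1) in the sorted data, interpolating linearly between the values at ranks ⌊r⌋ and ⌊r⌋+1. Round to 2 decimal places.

237.40

n = 7.
r = 1 + (95/100)·(7 − 1) = 1 + 5.7 = 6.7.
Rank 6 is 215 and rank 7 is 247.
Interpolate: 215 + 0.7·(247 − 215) = 215 + 0.7·32 = 237.4.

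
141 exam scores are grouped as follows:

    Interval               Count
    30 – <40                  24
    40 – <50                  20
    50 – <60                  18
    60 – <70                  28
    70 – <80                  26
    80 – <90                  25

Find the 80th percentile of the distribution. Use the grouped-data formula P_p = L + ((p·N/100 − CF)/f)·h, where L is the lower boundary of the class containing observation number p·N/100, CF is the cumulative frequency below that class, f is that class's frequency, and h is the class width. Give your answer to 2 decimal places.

78.77

N = 141; target position k = 80/100 · 141 = 112.8.
Cumulative frequencies: 24, 44, 62, 90, 116, 141.
Observation 112.8 falls in the class 70 – <80.
L = 70, CF = 90, f = 26, h = 10.
P80 = 70 + ((112.8 − 90)/26)·10 = 70 + 8.76923 = 78.7692.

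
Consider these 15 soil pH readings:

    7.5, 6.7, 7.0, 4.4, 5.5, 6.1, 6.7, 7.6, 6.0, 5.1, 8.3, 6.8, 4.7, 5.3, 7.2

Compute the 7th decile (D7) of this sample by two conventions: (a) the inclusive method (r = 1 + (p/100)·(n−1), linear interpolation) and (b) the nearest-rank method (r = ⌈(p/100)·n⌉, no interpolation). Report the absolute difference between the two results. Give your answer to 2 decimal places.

Sorted: 4.4, 4.7, 5.1, 5.3, 5.5, 6.0, 6.1, 6.7, 6.7, 6.8, 7.0, 7.2, 7.5, 7.6, 8.3.
n = 15.
(a) r = 10.8; between ranks 10 (6.8) and 11 (7.0): 6.96.
(b) the nearest-rank method: rank 11 → 7.
|6.96 − 7| = 0.04.

0.04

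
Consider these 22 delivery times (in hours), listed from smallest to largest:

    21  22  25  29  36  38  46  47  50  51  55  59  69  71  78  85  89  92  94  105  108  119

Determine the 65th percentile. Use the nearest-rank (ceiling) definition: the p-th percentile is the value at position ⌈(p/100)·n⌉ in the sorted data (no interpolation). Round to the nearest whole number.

78

n = 22.
Position = ⌈65/100 · 22⌉ = ⌈14.3⌉ = 15.
The value at rank 15 is 78.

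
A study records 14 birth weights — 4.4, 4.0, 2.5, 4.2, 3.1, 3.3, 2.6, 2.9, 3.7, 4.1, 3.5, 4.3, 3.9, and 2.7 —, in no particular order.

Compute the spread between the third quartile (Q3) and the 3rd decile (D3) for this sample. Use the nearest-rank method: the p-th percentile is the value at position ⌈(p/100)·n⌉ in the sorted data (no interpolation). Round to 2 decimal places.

Sorted: 2.5, 2.6, 2.7, 2.9, 3.1, 3.3, 3.5, 3.7, 3.9, 4.0, 4.1, 4.2, 4.3, 4.4.
n = 14.
P30: rank ⌈30/100·14⌉ = 5 → 3.1.
P75: rank ⌈75/100·14⌉ = 11 → 4.1.
Difference: 4.1 − 3.1 = 1.

1.00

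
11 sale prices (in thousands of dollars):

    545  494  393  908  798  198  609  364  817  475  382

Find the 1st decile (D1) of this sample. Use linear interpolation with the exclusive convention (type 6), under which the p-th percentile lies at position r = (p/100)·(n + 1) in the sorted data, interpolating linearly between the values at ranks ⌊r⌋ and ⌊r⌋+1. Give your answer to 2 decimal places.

Sorted: 198, 364, 382, 393, 475, 494, 545, 609, 798, 817, 908.
n = 11.
r = (10/100)·(11 + 1) = 1.2.
Rank 1 is 198 and rank 2 is 364.
Interpolate: 198 + 0.2·(364 − 198) = 198 + 0.2·166 = 231.2.

231.20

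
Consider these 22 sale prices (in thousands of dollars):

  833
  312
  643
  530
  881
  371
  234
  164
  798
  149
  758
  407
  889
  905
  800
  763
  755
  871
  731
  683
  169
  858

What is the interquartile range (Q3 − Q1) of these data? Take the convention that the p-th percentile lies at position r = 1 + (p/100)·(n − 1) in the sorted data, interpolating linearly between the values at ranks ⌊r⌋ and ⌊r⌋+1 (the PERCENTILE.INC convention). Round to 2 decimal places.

Sorted: 149, 164, 169, 234, 312, 371, 407, 530, 643, 683, 731, 755, 758, 763, 798, 800, 833, 858, 871, 881, 889, 905.
n = 22.
P25: r = 6.25; ranks 6–7 are 371, 407; interpolating gives 380.
P75: r = 16.75; ranks 16–17 are 800, 833; interpolating gives 824.75.
Difference: 824.75 − 380 = 444.75.

444.75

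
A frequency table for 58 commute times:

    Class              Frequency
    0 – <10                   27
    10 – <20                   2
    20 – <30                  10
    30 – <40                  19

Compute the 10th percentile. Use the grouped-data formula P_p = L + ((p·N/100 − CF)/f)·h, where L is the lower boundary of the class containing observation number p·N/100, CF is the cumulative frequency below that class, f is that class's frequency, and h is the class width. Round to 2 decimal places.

N = 58; target position k = 10/100 · 58 = 5.8.
Cumulative frequencies: 27, 29, 39, 58.
Observation 5.8 falls in the class 0 – <10.
L = 0, CF = 0, f = 27, h = 10.
P10 = 0 + ((5.8 − 0)/27)·10 = 0 + 2.14815 = 2.14815.

2.15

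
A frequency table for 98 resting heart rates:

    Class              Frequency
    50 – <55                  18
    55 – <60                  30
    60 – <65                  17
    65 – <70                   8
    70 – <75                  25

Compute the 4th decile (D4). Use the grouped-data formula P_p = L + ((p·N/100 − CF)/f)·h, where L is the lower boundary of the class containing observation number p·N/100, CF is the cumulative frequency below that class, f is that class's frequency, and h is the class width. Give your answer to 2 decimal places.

58.53

N = 98; target position k = 40/100 · 98 = 39.2.
Cumulative frequencies: 18, 48, 65, 73, 98.
Observation 39.2 falls in the class 55 – <60.
L = 55, CF = 18, f = 30, h = 5.
P40 = 55 + ((39.2 − 18)/30)·5 = 55 + 3.53333 = 58.5333.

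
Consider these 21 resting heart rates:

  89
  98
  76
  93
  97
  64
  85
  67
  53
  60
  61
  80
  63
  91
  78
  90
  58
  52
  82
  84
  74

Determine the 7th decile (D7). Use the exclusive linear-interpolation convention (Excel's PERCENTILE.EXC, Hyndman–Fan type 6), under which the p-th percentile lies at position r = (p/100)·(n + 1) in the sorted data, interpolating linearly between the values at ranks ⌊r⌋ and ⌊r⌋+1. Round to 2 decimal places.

Sorted: 52, 53, 58, 60, 61, 63, 64, 67, 74, 76, 78, 80, 82, 84, 85, 89, 90, 91, 93, 97, 98.
n = 21.
r = (70/100)·(21 + 1) = 15.4.
Rank 15 is 85 and rank 16 is 89.
Interpolate: 85 + 0.4·(89 − 85) = 85 + 0.4·4 = 86.6.

86.60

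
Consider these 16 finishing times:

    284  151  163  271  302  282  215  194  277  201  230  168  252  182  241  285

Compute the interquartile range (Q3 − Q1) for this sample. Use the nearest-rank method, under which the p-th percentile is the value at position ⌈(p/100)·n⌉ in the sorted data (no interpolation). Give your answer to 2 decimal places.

95.00

Sorted: 151, 163, 168, 182, 194, 201, 215, 230, 241, 252, 271, 277, 282, 284, 285, 302.
n = 16.
P25: rank ⌈25/100·16⌉ = 4 → 182.
P75: rank ⌈75/100·16⌉ = 12 → 277.
Difference: 277 − 182 = 95.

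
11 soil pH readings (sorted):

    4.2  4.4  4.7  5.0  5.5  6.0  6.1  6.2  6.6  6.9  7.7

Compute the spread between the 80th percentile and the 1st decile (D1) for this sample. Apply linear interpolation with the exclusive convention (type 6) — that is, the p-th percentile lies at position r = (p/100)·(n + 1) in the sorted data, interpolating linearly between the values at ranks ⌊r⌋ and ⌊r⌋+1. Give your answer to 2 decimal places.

2.54

n = 11.
P10: r = 1.2; ranks 1–2 are 4.2, 4.4; interpolating gives 4.24.
P80: r = 9.6; ranks 9–10 are 6.6, 6.9; interpolating gives 6.78.
Difference: 6.78 − 4.24 = 2.54.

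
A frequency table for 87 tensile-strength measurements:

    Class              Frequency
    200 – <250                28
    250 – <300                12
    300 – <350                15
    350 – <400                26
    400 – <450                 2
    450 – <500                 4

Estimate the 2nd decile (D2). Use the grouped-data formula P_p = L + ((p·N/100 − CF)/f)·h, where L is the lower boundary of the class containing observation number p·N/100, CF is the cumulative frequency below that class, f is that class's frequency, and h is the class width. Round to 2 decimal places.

N = 87; target position k = 20/100 · 87 = 17.4.
Cumulative frequencies: 28, 40, 55, 81, 83, 87.
Observation 17.4 falls in the class 200 – <250.
L = 200, CF = 0, f = 28, h = 50.
P20 = 200 + ((17.4 − 0)/28)·50 = 200 + 31.0714 = 231.071.

231.07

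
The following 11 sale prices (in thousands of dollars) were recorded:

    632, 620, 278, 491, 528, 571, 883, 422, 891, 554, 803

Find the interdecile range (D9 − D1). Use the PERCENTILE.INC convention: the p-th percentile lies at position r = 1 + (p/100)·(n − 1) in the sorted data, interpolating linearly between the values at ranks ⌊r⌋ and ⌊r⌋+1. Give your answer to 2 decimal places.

Sorted: 278, 422, 491, 528, 554, 571, 620, 632, 803, 883, 891.
n = 11.
P10: r = 2 (integer) → 422.
P90: r = 10 (integer) → 883.
Difference: 883 − 422 = 461.

461.00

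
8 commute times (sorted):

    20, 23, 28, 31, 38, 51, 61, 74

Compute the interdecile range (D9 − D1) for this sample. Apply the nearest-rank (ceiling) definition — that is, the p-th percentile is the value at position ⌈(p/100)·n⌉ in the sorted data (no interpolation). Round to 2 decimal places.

54.00

n = 8.
P10: rank ⌈10/100·8⌉ = 1 → 20.
P90: rank ⌈90/100·8⌉ = 8 → 74.
Difference: 74 − 20 = 54.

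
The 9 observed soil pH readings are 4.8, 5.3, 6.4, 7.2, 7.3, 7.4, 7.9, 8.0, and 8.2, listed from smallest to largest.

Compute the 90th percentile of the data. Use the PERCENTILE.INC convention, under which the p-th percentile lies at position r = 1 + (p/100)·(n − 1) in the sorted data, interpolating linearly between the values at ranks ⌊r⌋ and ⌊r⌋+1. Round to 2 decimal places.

8.04

n = 9.
r = 1 + (90/100)·(9 − 1) = 1 + 7.2 = 8.2.
Rank 8 is 8.0 and rank 9 is 8.2.
Interpolate: 8.0 + 0.2·(8.2 − 8.0) = 8.0 + 0.2·0.2 = 8.04.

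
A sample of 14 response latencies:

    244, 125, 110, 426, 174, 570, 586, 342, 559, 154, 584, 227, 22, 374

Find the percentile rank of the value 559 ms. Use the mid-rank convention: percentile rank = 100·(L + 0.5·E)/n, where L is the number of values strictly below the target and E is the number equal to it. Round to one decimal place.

75.0

Sorted: 22, 110, 125, 154, 174, 227, 244, 342, 374, 426, 559, 570, 584, 586.
Count below 559: L = 10; count equal: E = 1; n = 14.
Percentile rank = 100·(10 + 0.5·1)/14 = 100·10.5/14 = 75.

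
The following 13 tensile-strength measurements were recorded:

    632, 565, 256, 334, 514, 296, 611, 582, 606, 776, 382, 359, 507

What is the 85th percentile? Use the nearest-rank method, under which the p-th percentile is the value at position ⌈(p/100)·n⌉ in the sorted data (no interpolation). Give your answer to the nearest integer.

Sorted: 256, 296, 334, 359, 382, 507, 514, 565, 582, 606, 611, 632, 776.
n = 13.
Position = ⌈85/100 · 13⌉ = ⌈11.05⌉ = 12.
The value at rank 12 is 632.

632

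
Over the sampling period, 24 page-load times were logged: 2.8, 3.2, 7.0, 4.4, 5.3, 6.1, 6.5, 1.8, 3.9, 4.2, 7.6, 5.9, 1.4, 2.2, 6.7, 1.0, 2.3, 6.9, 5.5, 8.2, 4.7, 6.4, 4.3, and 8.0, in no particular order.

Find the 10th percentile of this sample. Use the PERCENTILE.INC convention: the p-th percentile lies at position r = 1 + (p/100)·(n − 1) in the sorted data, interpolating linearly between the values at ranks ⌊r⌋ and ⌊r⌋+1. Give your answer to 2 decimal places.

Sorted: 1.0, 1.4, 1.8, 2.2, 2.3, 2.8, 3.2, 3.9, 4.2, 4.3, 4.4, 4.7, 5.3, 5.5, 5.9, 6.1, 6.4, 6.5, 6.7, 6.9, 7.0, 7.6, 8.0, 8.2.
n = 24.
r = 1 + (10/100)·(24 − 1) = 1 + 2.3 = 3.3.
Rank 3 is 1.8 and rank 4 is 2.2.
Interpolate: 1.8 + 0.3·(2.2 − 1.8) = 1.8 + 0.3·0.4 = 1.92.

1.92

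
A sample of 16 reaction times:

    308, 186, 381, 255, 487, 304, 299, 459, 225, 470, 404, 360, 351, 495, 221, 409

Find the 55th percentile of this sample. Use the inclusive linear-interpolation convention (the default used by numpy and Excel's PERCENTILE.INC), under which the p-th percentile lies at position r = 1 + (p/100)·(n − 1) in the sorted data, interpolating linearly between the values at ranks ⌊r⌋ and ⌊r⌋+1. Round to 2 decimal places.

365.25

Sorted: 186, 221, 225, 255, 299, 304, 308, 351, 360, 381, 404, 409, 459, 470, 487, 495.
n = 16.
r = 1 + (55/100)·(16 − 1) = 1 + 8.25 = 9.25.
Rank 9 is 360 and rank 10 is 381.
Interpolate: 360 + 0.25·(381 − 360) = 360 + 0.25·21 = 365.25.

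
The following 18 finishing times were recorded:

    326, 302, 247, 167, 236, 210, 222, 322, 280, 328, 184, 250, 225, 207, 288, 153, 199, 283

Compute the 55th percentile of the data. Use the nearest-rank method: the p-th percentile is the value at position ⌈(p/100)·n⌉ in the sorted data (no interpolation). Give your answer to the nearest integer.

247

Sorted: 153, 167, 184, 199, 207, 210, 222, 225, 236, 247, 250, 280, 283, 288, 302, 322, 326, 328.
n = 18.
Position = ⌈55/100 · 18⌉ = ⌈9.9⌉ = 10.
The value at rank 10 is 247.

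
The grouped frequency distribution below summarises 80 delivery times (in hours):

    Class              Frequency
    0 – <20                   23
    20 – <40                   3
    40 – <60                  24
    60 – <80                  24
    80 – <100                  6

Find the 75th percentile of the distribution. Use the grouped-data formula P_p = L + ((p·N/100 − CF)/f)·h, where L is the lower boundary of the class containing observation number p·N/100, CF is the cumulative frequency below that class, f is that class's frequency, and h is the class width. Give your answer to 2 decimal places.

N = 80; target position k = 75/100 · 80 = 60.
Cumulative frequencies: 23, 26, 50, 74, 80.
Observation 60 falls in the class 60 – <80.
L = 60, CF = 50, f = 24, h = 20.
P75 = 60 + ((60 − 50)/24)·20 = 60 + 8.33333 = 68.3333.

68.33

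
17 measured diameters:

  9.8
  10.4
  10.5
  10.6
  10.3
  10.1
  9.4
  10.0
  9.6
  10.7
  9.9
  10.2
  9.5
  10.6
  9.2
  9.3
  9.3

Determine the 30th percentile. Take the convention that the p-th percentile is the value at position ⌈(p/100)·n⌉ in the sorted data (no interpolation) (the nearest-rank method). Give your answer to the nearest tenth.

Sorted: 9.2, 9.3, 9.3, 9.4, 9.5, 9.6, 9.8, 9.9, 10.0, 10.1, 10.2, 10.3, 10.4, 10.5, 10.6, 10.6, 10.7.
n = 17.
Position = ⌈30/100 · 17⌉ = ⌈5.1⌉ = 6.
The value at rank 6 is 9.6.

9.6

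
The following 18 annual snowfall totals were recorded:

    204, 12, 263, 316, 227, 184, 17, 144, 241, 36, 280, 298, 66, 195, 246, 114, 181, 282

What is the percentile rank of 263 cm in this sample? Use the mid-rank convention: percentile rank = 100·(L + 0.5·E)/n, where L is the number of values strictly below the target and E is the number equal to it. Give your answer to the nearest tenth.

75.0

Sorted: 12, 17, 36, 66, 114, 144, 181, 184, 195, 204, 227, 241, 246, 263, 280, 282, 298, 316.
Count below 263: L = 13; count equal: E = 1; n = 18.
Percentile rank = 100·(13 + 0.5·1)/18 = 100·13.5/18 = 75.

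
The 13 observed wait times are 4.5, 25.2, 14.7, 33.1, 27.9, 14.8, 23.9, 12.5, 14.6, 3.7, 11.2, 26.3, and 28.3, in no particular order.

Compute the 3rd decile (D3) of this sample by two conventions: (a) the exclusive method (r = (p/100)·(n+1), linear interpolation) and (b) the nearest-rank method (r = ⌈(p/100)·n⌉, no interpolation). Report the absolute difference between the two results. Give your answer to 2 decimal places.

Sorted: 3.7, 4.5, 11.2, 12.5, 14.6, 14.7, 14.8, 23.9, 25.2, 26.3, 27.9, 28.3, 33.1.
n = 13.
(a) r = 4.2; between ranks 4 (12.5) and 5 (14.6): 12.92.
(b) the nearest-rank method: rank 4 → 12.5.
|12.92 − 12.5| = 0.42.

0.42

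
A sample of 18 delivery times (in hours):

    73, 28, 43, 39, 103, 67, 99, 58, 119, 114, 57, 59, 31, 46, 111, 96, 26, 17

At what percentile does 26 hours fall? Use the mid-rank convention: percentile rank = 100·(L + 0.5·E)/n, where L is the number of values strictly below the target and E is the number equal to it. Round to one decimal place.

8.3

Sorted: 17, 26, 28, 31, 39, 43, 46, 57, 58, 59, 67, 73, 96, 99, 103, 111, 114, 119.
Count below 26: L = 1; count equal: E = 1; n = 18.
Percentile rank = 100·(1 + 0.5·1)/18 = 100·1.5/18 = 8.333.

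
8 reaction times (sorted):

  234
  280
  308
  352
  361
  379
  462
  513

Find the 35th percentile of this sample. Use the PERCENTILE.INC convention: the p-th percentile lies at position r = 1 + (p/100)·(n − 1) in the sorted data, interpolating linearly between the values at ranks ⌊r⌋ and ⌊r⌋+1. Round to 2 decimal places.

n = 8.
r = 1 + (35/100)·(8 − 1) = 1 + 2.45 = 3.45.
Rank 3 is 308 and rank 4 is 352.
Interpolate: 308 + 0.45·(352 − 308) = 308 + 0.45·44 = 327.8.

327.80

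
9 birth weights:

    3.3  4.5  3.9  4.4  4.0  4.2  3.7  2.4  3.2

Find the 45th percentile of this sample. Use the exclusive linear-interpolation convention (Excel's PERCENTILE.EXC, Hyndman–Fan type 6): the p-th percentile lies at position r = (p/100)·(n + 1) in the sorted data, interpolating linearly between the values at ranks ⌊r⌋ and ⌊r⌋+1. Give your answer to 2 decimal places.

3.80

Sorted: 2.4, 3.2, 3.3, 3.7, 3.9, 4.0, 4.2, 4.4, 4.5.
n = 9.
r = (45/100)·(9 + 1) = 4.5.
Rank 4 is 3.7 and rank 5 is 3.9.
Interpolate: 3.7 + 0.5·(3.9 − 3.7) = 3.7 + 0.5·0.2 = 3.8.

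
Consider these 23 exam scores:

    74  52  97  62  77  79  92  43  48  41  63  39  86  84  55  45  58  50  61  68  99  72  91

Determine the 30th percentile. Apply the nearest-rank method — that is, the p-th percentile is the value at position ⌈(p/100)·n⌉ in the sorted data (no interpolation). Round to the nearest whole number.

Sorted: 39, 41, 43, 45, 48, 50, 52, 55, 58, 61, 62, 63, 68, 72, 74, 77, 79, 84, 86, 91, 92, 97, 99.
n = 23.
Position = ⌈30/100 · 23⌉ = ⌈6.9⌉ = 7.
The value at rank 7 is 52.

52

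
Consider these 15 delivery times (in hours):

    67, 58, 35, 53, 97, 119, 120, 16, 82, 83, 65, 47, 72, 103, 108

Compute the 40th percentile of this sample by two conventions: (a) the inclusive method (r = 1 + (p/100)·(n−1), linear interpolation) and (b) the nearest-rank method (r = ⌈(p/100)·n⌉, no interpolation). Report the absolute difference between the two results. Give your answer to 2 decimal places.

Sorted: 16, 35, 47, 53, 58, 65, 67, 72, 82, 83, 97, 103, 108, 119, 120.
n = 15.
(a) r = 6.6; between ranks 6 (65) and 7 (67): 66.2.
(b) the nearest-rank method: rank 6 → 65.
|66.2 − 65| = 1.2.

1.20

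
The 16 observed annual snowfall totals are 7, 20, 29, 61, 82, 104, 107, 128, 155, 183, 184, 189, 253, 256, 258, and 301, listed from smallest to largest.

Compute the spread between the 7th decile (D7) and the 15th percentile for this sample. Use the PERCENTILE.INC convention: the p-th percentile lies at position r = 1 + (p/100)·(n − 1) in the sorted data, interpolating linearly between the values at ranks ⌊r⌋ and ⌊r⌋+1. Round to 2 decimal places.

149.50

n = 16.
P15: r = 3.25; ranks 3–4 are 29, 61; interpolating gives 37.
P70: r = 11.5; ranks 11–12 are 184, 189; interpolating gives 186.5.
Difference: 186.5 − 37 = 149.5.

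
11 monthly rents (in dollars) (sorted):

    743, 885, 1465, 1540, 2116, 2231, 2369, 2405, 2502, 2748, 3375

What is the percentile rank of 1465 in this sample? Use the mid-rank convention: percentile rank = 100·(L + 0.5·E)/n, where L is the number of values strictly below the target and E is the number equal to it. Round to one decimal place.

22.7

Count below 1465: L = 2; count equal: E = 1; n = 11.
Percentile rank = 100·(2 + 0.5·1)/11 = 100·2.5/11 = 22.73.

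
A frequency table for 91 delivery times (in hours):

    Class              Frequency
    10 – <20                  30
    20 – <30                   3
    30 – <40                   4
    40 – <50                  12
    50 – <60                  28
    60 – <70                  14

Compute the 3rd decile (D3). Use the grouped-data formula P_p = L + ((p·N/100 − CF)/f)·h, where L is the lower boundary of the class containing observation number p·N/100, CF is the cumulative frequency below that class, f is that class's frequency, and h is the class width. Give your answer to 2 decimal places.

N = 91; target position k = 30/100 · 91 = 27.3.
Cumulative frequencies: 30, 33, 37, 49, 77, 91.
Observation 27.3 falls in the class 10 – <20.
L = 10, CF = 0, f = 30, h = 10.
P30 = 10 + ((27.3 − 0)/30)·10 = 10 + 9.1 = 19.1.

19.10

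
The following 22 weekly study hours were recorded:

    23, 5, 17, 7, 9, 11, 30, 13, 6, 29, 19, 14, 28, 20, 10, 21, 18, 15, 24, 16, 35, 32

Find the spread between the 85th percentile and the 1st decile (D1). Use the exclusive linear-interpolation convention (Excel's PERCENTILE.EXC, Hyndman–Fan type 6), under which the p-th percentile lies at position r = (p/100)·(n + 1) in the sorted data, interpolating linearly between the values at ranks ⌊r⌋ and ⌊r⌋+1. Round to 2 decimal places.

Sorted: 5, 6, 7, 9, 10, 11, 13, 14, 15, 16, 17, 18, 19, 20, 21, 23, 24, 28, 29, 30, 32, 35.
n = 22.
P10: r = 2.3; ranks 2–3 are 6, 7; interpolating gives 6.3.
P85: r = 19.55; ranks 19–20 are 29, 30; interpolating gives 29.55.
Difference: 29.55 − 6.3 = 23.25.

23.25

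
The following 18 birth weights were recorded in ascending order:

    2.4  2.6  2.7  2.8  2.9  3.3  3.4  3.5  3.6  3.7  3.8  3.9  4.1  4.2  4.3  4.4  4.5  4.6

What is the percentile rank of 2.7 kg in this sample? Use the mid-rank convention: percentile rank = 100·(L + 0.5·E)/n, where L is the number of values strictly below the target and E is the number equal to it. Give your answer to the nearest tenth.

Count below 2.7: L = 2; count equal: E = 1; n = 18.
Percentile rank = 100·(2 + 0.5·1)/18 = 100·2.5/18 = 13.89.

13.9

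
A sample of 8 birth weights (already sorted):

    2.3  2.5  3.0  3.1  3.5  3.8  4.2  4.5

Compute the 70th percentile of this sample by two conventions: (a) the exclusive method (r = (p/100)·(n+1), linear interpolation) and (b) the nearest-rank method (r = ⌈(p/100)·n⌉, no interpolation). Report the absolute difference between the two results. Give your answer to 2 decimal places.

0.12

n = 8.
(a) r = 6.3; between ranks 6 (3.8) and 7 (4.2): 3.92.
(b) the nearest-rank method: rank 6 → 3.8.
|3.92 − 3.8| = 0.12.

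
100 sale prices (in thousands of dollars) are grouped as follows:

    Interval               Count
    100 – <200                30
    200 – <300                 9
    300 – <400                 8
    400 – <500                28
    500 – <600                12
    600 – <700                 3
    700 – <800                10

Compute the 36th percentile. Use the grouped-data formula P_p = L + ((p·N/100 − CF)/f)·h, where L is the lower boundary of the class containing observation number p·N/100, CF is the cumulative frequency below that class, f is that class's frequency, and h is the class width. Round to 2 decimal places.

N = 100; target position k = 36/100 · 100 = 36.
Cumulative frequencies: 30, 39, 47, 75, 87, 90, 100.
Observation 36 falls in the class 200 – <300.
L = 200, CF = 30, f = 9, h = 100.
P36 = 200 + ((36 − 30)/9)·100 = 200 + 66.6667 = 266.667.

266.67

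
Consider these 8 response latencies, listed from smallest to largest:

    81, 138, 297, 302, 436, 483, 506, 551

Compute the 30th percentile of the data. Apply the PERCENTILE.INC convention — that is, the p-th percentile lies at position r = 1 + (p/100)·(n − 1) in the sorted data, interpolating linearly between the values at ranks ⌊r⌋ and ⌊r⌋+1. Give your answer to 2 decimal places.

297.50

n = 8.
r = 1 + (30/100)·(8 − 1) = 1 + 2.1 = 3.1.
Rank 3 is 297 and rank 4 is 302.
Interpolate: 297 + 0.1·(302 − 297) = 297 + 0.1·5 = 297.5.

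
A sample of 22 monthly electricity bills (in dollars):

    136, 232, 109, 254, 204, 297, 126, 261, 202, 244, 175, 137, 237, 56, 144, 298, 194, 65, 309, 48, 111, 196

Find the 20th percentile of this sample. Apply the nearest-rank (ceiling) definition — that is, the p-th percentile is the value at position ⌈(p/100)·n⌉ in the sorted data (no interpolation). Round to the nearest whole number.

Sorted: 48, 56, 65, 109, 111, 126, 136, 137, 144, 175, 194, 196, 202, 204, 232, 237, 244, 254, 261, 297, 298, 309.
n = 22.
Position = ⌈20/100 · 22⌉ = ⌈4.4⌉ = 5.
The value at rank 5 is 111.

111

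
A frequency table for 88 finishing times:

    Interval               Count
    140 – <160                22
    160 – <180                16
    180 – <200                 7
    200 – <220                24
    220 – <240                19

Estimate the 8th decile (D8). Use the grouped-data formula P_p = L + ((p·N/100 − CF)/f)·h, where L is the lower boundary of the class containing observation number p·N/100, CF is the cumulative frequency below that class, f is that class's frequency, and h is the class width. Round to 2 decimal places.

N = 88; target position k = 80/100 · 88 = 70.4.
Cumulative frequencies: 22, 38, 45, 69, 88.
Observation 70.4 falls in the class 220 – <240.
L = 220, CF = 69, f = 19, h = 20.
P80 = 220 + ((70.4 − 69)/19)·20 = 220 + 1.47368 = 221.474.

221.47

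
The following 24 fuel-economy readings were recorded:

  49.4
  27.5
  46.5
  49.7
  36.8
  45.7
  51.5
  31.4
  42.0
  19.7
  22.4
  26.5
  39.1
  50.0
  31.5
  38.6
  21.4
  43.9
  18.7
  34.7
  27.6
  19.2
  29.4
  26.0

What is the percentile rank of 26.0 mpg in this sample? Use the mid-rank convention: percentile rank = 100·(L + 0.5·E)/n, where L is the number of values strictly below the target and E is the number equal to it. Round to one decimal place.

Sorted: 18.7, 19.2, 19.7, 21.4, 22.4, 26.0, 26.5, 27.5, 27.6, 29.4, 31.4, 31.5, 34.7, 36.8, 38.6, 39.1, 42.0, 43.9, 45.7, 46.5, 49.4, 49.7, 50.0, 51.5.
Count below 26.0: L = 5; count equal: E = 1; n = 24.
Percentile rank = 100·(5 + 0.5·1)/24 = 100·5.5/24 = 22.92.

22.9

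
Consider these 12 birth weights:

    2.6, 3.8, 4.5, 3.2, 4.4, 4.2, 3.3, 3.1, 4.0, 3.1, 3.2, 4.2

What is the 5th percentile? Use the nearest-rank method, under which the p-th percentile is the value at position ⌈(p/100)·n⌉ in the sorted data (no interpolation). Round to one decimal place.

Sorted: 2.6, 3.1, 3.1, 3.2, 3.2, 3.3, 3.8, 4.0, 4.2, 4.2, 4.4, 4.5.
n = 12.
Position = ⌈5/100 · 12⌉ = ⌈0.6⌉ = 1.
The value at rank 1 is 2.6.

2.6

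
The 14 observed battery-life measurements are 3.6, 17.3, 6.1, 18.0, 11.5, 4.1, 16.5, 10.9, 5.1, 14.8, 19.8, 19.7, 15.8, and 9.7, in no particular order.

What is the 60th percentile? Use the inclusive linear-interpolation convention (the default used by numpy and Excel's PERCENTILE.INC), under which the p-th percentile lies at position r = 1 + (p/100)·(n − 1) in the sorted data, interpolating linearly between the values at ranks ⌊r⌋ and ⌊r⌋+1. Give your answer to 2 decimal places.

Sorted: 3.6, 4.1, 5.1, 6.1, 9.7, 10.9, 11.5, 14.8, 15.8, 16.5, 17.3, 18.0, 19.7, 19.8.
n = 14.
r = 1 + (60/100)·(14 − 1) = 1 + 7.8 = 8.8.
Rank 8 is 14.8 and rank 9 is 15.8.
Interpolate: 14.8 + 0.8·(15.8 − 14.8) = 14.8 + 0.8·1 = 15.6.

15.60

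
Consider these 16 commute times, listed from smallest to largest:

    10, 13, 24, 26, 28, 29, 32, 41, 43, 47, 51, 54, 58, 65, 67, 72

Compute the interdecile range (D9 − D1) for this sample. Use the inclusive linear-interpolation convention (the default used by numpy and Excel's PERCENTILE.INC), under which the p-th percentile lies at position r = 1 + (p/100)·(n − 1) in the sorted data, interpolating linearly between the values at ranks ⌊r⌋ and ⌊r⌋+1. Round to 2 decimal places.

n = 16.
P10: r = 2.5; ranks 2–3 are 13, 24; interpolating gives 18.5.
P90: r = 14.5; ranks 14–15 are 65, 67; interpolating gives 66.
Difference: 66 − 18.5 = 47.5.

47.50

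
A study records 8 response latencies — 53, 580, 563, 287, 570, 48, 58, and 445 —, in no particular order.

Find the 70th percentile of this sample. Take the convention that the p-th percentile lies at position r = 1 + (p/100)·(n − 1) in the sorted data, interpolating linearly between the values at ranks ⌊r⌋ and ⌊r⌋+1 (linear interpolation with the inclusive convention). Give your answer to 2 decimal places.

551.20

Sorted: 48, 53, 58, 287, 445, 563, 570, 580.
n = 8.
r = 1 + (70/100)·(8 − 1) = 1 + 4.9 = 5.9.
Rank 5 is 445 and rank 6 is 563.
Interpolate: 445 + 0.9·(563 − 445) = 445 + 0.9·118 = 551.2.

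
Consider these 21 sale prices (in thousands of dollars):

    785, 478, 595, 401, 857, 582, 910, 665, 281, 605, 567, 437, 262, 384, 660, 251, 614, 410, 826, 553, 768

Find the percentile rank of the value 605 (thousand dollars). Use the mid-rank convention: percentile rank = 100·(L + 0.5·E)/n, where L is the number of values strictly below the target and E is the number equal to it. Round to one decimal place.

59.5

Sorted: 251, 262, 281, 384, 401, 410, 437, 478, 553, 567, 582, 595, 605, 614, 660, 665, 768, 785, 826, 857, 910.
Count below 605: L = 12; count equal: E = 1; n = 21.
Percentile rank = 100·(12 + 0.5·1)/21 = 100·12.5/21 = 59.52.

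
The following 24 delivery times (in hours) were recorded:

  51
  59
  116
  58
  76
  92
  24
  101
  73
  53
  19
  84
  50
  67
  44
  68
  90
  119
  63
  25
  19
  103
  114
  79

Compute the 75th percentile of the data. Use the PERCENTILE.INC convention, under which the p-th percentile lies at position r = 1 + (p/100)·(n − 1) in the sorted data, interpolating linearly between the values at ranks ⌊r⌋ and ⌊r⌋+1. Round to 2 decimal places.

90.50

Sorted: 19, 19, 24, 25, 44, 50, 51, 53, 58, 59, 63, 67, 68, 73, 76, 79, 84, 90, 92, 101, 103, 114, 116, 119.
n = 24.
r = 1 + (75/100)·(24 − 1) = 1 + 17.25 = 18.25.
Rank 18 is 90 and rank 19 is 92.
Interpolate: 90 + 0.25·(92 − 90) = 90 + 0.25·2 = 90.5.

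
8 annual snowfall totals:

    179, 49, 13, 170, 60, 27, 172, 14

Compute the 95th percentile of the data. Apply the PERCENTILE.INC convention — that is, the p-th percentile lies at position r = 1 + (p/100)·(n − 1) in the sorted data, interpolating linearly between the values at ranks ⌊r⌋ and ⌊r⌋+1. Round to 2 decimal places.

176.55

Sorted: 13, 14, 27, 49, 60, 170, 172, 179.
n = 8.
r = 1 + (95/100)·(8 − 1) = 1 + 6.65 = 7.65.
Rank 7 is 172 and rank 8 is 179.
Interpolate: 172 + 0.65·(179 − 172) = 172 + 0.65·7 = 176.55.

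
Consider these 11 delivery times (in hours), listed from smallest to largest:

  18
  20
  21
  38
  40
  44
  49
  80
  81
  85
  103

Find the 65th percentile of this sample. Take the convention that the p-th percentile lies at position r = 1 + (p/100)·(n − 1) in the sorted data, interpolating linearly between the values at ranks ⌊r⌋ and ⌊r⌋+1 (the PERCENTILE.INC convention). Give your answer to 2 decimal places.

n = 11.
r = 1 + (65/100)·(11 − 1) = 1 + 6.5 = 7.5.
Rank 7 is 49 and rank 8 is 80.
Interpolate: 49 + 0.5·(80 − 49) = 49 + 0.5·31 = 64.5.

64.50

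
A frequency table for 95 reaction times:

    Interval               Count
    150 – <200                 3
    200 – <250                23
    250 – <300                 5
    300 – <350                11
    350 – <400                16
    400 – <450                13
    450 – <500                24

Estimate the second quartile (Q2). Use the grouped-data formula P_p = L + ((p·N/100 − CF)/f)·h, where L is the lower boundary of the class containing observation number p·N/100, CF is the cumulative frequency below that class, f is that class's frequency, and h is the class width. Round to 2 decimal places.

367.19

N = 95; target position k = 50/100 · 95 = 47.5.
Cumulative frequencies: 3, 26, 31, 42, 58, 71, 95.
Observation 47.5 falls in the class 350 – <400.
L = 350, CF = 42, f = 16, h = 50.
P50 = 350 + ((47.5 − 42)/16)·50 = 350 + 17.1875 = 367.188.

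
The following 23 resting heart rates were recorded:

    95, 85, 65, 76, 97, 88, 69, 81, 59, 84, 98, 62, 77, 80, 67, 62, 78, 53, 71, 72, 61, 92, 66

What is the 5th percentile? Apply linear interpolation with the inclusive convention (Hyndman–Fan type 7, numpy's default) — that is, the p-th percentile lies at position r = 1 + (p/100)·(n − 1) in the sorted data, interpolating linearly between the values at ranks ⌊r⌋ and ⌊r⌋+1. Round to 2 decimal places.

59.20

Sorted: 53, 59, 61, 62, 62, 65, 66, 67, 69, 71, 72, 76, 77, 78, 80, 81, 84, 85, 88, 92, 95, 97, 98.
n = 23.
r = 1 + (5/100)·(23 − 1) = 1 + 1.1 = 2.1.
Rank 2 is 59 and rank 3 is 61.
Interpolate: 59 + 0.1·(61 − 59) = 59 + 0.1·2 = 59.2.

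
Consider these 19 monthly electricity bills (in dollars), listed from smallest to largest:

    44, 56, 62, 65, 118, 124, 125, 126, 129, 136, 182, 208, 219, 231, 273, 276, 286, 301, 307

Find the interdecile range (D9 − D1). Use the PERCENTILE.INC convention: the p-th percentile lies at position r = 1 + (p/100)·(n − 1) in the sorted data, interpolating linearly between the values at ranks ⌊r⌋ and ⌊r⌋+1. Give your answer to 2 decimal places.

n = 19.
P10: r = 2.8; ranks 2–3 are 56, 62; interpolating gives 60.8.
P90: r = 17.2; ranks 17–18 are 286, 301; interpolating gives 289.
Difference: 289 − 60.8 = 228.2.

228.20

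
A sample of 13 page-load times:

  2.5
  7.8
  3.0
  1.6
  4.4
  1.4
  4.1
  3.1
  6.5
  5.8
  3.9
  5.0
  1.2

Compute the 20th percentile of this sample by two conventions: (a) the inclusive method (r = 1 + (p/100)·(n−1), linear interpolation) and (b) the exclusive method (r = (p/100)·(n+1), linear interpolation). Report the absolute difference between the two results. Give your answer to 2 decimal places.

0.40

Sorted: 1.2, 1.4, 1.6, 2.5, 3.0, 3.1, 3.9, 4.1, 4.4, 5.0, 5.8, 6.5, 7.8.
n = 13.
(a) r = 3.4; between ranks 3 (1.6) and 4 (2.5): 1.96.
(b) r = 2.8; between ranks 2 (1.4) and 3 (1.6): 1.56.
|1.96 − 1.56| = 0.4.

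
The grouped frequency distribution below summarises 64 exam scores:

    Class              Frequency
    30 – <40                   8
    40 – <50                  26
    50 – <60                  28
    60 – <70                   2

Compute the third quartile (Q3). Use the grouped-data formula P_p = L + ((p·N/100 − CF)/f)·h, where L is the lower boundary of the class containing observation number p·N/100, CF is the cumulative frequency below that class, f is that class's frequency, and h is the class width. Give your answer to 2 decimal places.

55.00

N = 64; target position k = 75/100 · 64 = 48.
Cumulative frequencies: 8, 34, 62, 64.
Observation 48 falls in the class 50 – <60.
L = 50, CF = 34, f = 28, h = 10.
P75 = 50 + ((48 − 34)/28)·10 = 50 + 5 = 55.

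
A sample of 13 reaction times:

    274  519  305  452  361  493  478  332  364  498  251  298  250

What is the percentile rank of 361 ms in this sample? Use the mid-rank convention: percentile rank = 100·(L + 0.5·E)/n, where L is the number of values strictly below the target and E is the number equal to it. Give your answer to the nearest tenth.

50.0

Sorted: 250, 251, 274, 298, 305, 332, 361, 364, 452, 478, 493, 498, 519.
Count below 361: L = 6; count equal: E = 1; n = 13.
Percentile rank = 100·(6 + 0.5·1)/13 = 100·6.5/13 = 50.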